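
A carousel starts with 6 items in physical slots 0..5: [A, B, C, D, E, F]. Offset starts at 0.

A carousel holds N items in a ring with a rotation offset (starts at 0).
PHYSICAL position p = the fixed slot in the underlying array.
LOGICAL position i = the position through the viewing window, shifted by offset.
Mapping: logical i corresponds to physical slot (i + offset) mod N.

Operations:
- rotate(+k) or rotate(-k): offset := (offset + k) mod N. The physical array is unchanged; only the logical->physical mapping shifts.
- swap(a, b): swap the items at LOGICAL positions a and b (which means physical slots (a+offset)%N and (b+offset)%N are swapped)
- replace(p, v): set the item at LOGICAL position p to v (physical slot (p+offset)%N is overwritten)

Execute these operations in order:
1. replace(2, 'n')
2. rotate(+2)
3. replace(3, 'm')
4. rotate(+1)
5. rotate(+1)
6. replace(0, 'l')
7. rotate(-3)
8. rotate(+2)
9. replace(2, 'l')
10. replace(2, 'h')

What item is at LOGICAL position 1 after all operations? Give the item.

After op 1 (replace(2, 'n')): offset=0, physical=[A,B,n,D,E,F], logical=[A,B,n,D,E,F]
After op 2 (rotate(+2)): offset=2, physical=[A,B,n,D,E,F], logical=[n,D,E,F,A,B]
After op 3 (replace(3, 'm')): offset=2, physical=[A,B,n,D,E,m], logical=[n,D,E,m,A,B]
After op 4 (rotate(+1)): offset=3, physical=[A,B,n,D,E,m], logical=[D,E,m,A,B,n]
After op 5 (rotate(+1)): offset=4, physical=[A,B,n,D,E,m], logical=[E,m,A,B,n,D]
After op 6 (replace(0, 'l')): offset=4, physical=[A,B,n,D,l,m], logical=[l,m,A,B,n,D]
After op 7 (rotate(-3)): offset=1, physical=[A,B,n,D,l,m], logical=[B,n,D,l,m,A]
After op 8 (rotate(+2)): offset=3, physical=[A,B,n,D,l,m], logical=[D,l,m,A,B,n]
After op 9 (replace(2, 'l')): offset=3, physical=[A,B,n,D,l,l], logical=[D,l,l,A,B,n]
After op 10 (replace(2, 'h')): offset=3, physical=[A,B,n,D,l,h], logical=[D,l,h,A,B,n]

Answer: l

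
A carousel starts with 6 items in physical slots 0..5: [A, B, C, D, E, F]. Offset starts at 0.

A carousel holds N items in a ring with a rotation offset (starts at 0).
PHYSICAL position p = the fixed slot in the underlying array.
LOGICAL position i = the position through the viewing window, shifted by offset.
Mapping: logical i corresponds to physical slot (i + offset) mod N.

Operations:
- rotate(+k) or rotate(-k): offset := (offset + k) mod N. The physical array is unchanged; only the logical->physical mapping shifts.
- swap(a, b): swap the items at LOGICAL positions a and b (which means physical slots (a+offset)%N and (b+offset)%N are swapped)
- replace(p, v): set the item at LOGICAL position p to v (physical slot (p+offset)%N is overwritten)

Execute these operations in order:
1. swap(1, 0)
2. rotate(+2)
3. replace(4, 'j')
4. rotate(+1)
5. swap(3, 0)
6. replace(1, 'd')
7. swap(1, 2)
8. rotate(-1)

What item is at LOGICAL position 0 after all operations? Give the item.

Answer: C

Derivation:
After op 1 (swap(1, 0)): offset=0, physical=[B,A,C,D,E,F], logical=[B,A,C,D,E,F]
After op 2 (rotate(+2)): offset=2, physical=[B,A,C,D,E,F], logical=[C,D,E,F,B,A]
After op 3 (replace(4, 'j')): offset=2, physical=[j,A,C,D,E,F], logical=[C,D,E,F,j,A]
After op 4 (rotate(+1)): offset=3, physical=[j,A,C,D,E,F], logical=[D,E,F,j,A,C]
After op 5 (swap(3, 0)): offset=3, physical=[D,A,C,j,E,F], logical=[j,E,F,D,A,C]
After op 6 (replace(1, 'd')): offset=3, physical=[D,A,C,j,d,F], logical=[j,d,F,D,A,C]
After op 7 (swap(1, 2)): offset=3, physical=[D,A,C,j,F,d], logical=[j,F,d,D,A,C]
After op 8 (rotate(-1)): offset=2, physical=[D,A,C,j,F,d], logical=[C,j,F,d,D,A]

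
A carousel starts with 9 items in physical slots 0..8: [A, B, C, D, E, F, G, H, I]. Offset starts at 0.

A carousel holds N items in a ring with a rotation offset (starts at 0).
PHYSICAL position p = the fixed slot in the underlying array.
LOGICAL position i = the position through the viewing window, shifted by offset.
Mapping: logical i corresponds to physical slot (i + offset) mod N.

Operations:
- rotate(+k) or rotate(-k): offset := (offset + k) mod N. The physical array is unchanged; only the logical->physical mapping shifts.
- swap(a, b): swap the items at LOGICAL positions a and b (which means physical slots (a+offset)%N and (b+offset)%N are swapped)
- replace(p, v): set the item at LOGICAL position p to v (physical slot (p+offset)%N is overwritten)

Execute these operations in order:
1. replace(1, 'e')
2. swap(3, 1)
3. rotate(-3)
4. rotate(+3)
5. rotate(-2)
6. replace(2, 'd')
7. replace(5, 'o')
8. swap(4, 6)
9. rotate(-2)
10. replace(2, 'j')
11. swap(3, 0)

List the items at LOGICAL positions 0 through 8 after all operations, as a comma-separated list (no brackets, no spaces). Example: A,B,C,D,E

Answer: I,G,j,F,d,D,E,o,C

Derivation:
After op 1 (replace(1, 'e')): offset=0, physical=[A,e,C,D,E,F,G,H,I], logical=[A,e,C,D,E,F,G,H,I]
After op 2 (swap(3, 1)): offset=0, physical=[A,D,C,e,E,F,G,H,I], logical=[A,D,C,e,E,F,G,H,I]
After op 3 (rotate(-3)): offset=6, physical=[A,D,C,e,E,F,G,H,I], logical=[G,H,I,A,D,C,e,E,F]
After op 4 (rotate(+3)): offset=0, physical=[A,D,C,e,E,F,G,H,I], logical=[A,D,C,e,E,F,G,H,I]
After op 5 (rotate(-2)): offset=7, physical=[A,D,C,e,E,F,G,H,I], logical=[H,I,A,D,C,e,E,F,G]
After op 6 (replace(2, 'd')): offset=7, physical=[d,D,C,e,E,F,G,H,I], logical=[H,I,d,D,C,e,E,F,G]
After op 7 (replace(5, 'o')): offset=7, physical=[d,D,C,o,E,F,G,H,I], logical=[H,I,d,D,C,o,E,F,G]
After op 8 (swap(4, 6)): offset=7, physical=[d,D,E,o,C,F,G,H,I], logical=[H,I,d,D,E,o,C,F,G]
After op 9 (rotate(-2)): offset=5, physical=[d,D,E,o,C,F,G,H,I], logical=[F,G,H,I,d,D,E,o,C]
After op 10 (replace(2, 'j')): offset=5, physical=[d,D,E,o,C,F,G,j,I], logical=[F,G,j,I,d,D,E,o,C]
After op 11 (swap(3, 0)): offset=5, physical=[d,D,E,o,C,I,G,j,F], logical=[I,G,j,F,d,D,E,o,C]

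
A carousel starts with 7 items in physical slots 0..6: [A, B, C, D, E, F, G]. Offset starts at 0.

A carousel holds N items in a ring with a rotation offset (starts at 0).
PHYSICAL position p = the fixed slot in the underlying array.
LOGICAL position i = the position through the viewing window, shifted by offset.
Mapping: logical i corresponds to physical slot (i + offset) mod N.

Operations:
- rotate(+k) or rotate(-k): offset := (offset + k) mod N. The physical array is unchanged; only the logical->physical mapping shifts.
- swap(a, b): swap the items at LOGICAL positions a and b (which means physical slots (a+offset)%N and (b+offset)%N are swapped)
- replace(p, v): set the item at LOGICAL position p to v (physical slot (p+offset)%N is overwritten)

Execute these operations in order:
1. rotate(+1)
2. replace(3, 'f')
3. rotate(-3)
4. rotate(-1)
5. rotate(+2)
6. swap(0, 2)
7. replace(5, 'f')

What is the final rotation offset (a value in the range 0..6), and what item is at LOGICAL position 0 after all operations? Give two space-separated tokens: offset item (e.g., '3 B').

Answer: 6 B

Derivation:
After op 1 (rotate(+1)): offset=1, physical=[A,B,C,D,E,F,G], logical=[B,C,D,E,F,G,A]
After op 2 (replace(3, 'f')): offset=1, physical=[A,B,C,D,f,F,G], logical=[B,C,D,f,F,G,A]
After op 3 (rotate(-3)): offset=5, physical=[A,B,C,D,f,F,G], logical=[F,G,A,B,C,D,f]
After op 4 (rotate(-1)): offset=4, physical=[A,B,C,D,f,F,G], logical=[f,F,G,A,B,C,D]
After op 5 (rotate(+2)): offset=6, physical=[A,B,C,D,f,F,G], logical=[G,A,B,C,D,f,F]
After op 6 (swap(0, 2)): offset=6, physical=[A,G,C,D,f,F,B], logical=[B,A,G,C,D,f,F]
After op 7 (replace(5, 'f')): offset=6, physical=[A,G,C,D,f,F,B], logical=[B,A,G,C,D,f,F]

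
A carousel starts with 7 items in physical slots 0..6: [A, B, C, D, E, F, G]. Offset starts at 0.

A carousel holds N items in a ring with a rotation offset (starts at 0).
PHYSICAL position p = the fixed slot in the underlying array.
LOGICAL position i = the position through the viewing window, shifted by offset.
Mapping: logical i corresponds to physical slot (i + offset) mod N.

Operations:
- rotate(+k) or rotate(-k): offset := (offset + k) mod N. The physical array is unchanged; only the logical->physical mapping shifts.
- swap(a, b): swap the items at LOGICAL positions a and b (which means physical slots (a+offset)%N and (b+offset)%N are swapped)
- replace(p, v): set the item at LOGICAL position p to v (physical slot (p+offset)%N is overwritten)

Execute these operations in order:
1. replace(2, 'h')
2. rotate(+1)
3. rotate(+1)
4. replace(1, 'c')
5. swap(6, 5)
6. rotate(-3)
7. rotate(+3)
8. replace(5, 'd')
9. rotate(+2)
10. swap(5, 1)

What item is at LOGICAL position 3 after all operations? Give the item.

After op 1 (replace(2, 'h')): offset=0, physical=[A,B,h,D,E,F,G], logical=[A,B,h,D,E,F,G]
After op 2 (rotate(+1)): offset=1, physical=[A,B,h,D,E,F,G], logical=[B,h,D,E,F,G,A]
After op 3 (rotate(+1)): offset=2, physical=[A,B,h,D,E,F,G], logical=[h,D,E,F,G,A,B]
After op 4 (replace(1, 'c')): offset=2, physical=[A,B,h,c,E,F,G], logical=[h,c,E,F,G,A,B]
After op 5 (swap(6, 5)): offset=2, physical=[B,A,h,c,E,F,G], logical=[h,c,E,F,G,B,A]
After op 6 (rotate(-3)): offset=6, physical=[B,A,h,c,E,F,G], logical=[G,B,A,h,c,E,F]
After op 7 (rotate(+3)): offset=2, physical=[B,A,h,c,E,F,G], logical=[h,c,E,F,G,B,A]
After op 8 (replace(5, 'd')): offset=2, physical=[d,A,h,c,E,F,G], logical=[h,c,E,F,G,d,A]
After op 9 (rotate(+2)): offset=4, physical=[d,A,h,c,E,F,G], logical=[E,F,G,d,A,h,c]
After op 10 (swap(5, 1)): offset=4, physical=[d,A,F,c,E,h,G], logical=[E,h,G,d,A,F,c]

Answer: d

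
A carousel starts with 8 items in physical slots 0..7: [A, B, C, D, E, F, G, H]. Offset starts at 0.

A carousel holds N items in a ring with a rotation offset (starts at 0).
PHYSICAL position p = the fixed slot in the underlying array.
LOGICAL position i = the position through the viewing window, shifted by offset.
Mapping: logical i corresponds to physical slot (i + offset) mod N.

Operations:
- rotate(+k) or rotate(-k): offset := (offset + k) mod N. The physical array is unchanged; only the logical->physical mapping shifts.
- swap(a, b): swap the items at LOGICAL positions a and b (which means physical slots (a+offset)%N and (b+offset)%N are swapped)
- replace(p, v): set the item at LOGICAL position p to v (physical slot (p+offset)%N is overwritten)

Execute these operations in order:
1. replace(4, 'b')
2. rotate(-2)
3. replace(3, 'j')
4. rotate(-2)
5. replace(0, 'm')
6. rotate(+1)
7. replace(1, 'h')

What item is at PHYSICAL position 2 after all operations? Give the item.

Answer: C

Derivation:
After op 1 (replace(4, 'b')): offset=0, physical=[A,B,C,D,b,F,G,H], logical=[A,B,C,D,b,F,G,H]
After op 2 (rotate(-2)): offset=6, physical=[A,B,C,D,b,F,G,H], logical=[G,H,A,B,C,D,b,F]
After op 3 (replace(3, 'j')): offset=6, physical=[A,j,C,D,b,F,G,H], logical=[G,H,A,j,C,D,b,F]
After op 4 (rotate(-2)): offset=4, physical=[A,j,C,D,b,F,G,H], logical=[b,F,G,H,A,j,C,D]
After op 5 (replace(0, 'm')): offset=4, physical=[A,j,C,D,m,F,G,H], logical=[m,F,G,H,A,j,C,D]
After op 6 (rotate(+1)): offset=5, physical=[A,j,C,D,m,F,G,H], logical=[F,G,H,A,j,C,D,m]
After op 7 (replace(1, 'h')): offset=5, physical=[A,j,C,D,m,F,h,H], logical=[F,h,H,A,j,C,D,m]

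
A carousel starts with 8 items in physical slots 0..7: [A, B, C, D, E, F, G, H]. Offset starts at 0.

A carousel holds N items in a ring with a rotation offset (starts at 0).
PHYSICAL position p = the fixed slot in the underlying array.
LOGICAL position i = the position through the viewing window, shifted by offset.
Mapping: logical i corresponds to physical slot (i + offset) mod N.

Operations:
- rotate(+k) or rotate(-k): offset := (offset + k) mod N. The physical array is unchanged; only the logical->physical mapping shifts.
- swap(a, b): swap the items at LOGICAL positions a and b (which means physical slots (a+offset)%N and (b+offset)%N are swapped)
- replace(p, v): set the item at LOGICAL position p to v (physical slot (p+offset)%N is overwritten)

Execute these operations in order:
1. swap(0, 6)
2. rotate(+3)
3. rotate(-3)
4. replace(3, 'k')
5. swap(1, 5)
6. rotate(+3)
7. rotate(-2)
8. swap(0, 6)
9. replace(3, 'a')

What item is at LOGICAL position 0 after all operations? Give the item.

Answer: H

Derivation:
After op 1 (swap(0, 6)): offset=0, physical=[G,B,C,D,E,F,A,H], logical=[G,B,C,D,E,F,A,H]
After op 2 (rotate(+3)): offset=3, physical=[G,B,C,D,E,F,A,H], logical=[D,E,F,A,H,G,B,C]
After op 3 (rotate(-3)): offset=0, physical=[G,B,C,D,E,F,A,H], logical=[G,B,C,D,E,F,A,H]
After op 4 (replace(3, 'k')): offset=0, physical=[G,B,C,k,E,F,A,H], logical=[G,B,C,k,E,F,A,H]
After op 5 (swap(1, 5)): offset=0, physical=[G,F,C,k,E,B,A,H], logical=[G,F,C,k,E,B,A,H]
After op 6 (rotate(+3)): offset=3, physical=[G,F,C,k,E,B,A,H], logical=[k,E,B,A,H,G,F,C]
After op 7 (rotate(-2)): offset=1, physical=[G,F,C,k,E,B,A,H], logical=[F,C,k,E,B,A,H,G]
After op 8 (swap(0, 6)): offset=1, physical=[G,H,C,k,E,B,A,F], logical=[H,C,k,E,B,A,F,G]
After op 9 (replace(3, 'a')): offset=1, physical=[G,H,C,k,a,B,A,F], logical=[H,C,k,a,B,A,F,G]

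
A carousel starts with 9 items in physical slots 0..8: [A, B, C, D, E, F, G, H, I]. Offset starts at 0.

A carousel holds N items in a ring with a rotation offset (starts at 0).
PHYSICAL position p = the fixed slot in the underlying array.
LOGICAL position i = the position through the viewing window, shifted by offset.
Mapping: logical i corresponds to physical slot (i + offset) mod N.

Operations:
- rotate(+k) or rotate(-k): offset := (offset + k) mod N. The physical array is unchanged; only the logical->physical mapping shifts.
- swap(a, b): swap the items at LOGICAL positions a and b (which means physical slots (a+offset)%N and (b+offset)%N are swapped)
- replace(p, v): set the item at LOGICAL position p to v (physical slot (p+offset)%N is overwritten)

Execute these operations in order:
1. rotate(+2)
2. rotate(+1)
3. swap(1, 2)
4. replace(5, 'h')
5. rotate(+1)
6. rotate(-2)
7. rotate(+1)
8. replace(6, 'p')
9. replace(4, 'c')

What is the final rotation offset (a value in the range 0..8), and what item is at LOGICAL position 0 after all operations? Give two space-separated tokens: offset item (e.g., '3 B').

After op 1 (rotate(+2)): offset=2, physical=[A,B,C,D,E,F,G,H,I], logical=[C,D,E,F,G,H,I,A,B]
After op 2 (rotate(+1)): offset=3, physical=[A,B,C,D,E,F,G,H,I], logical=[D,E,F,G,H,I,A,B,C]
After op 3 (swap(1, 2)): offset=3, physical=[A,B,C,D,F,E,G,H,I], logical=[D,F,E,G,H,I,A,B,C]
After op 4 (replace(5, 'h')): offset=3, physical=[A,B,C,D,F,E,G,H,h], logical=[D,F,E,G,H,h,A,B,C]
After op 5 (rotate(+1)): offset=4, physical=[A,B,C,D,F,E,G,H,h], logical=[F,E,G,H,h,A,B,C,D]
After op 6 (rotate(-2)): offset=2, physical=[A,B,C,D,F,E,G,H,h], logical=[C,D,F,E,G,H,h,A,B]
After op 7 (rotate(+1)): offset=3, physical=[A,B,C,D,F,E,G,H,h], logical=[D,F,E,G,H,h,A,B,C]
After op 8 (replace(6, 'p')): offset=3, physical=[p,B,C,D,F,E,G,H,h], logical=[D,F,E,G,H,h,p,B,C]
After op 9 (replace(4, 'c')): offset=3, physical=[p,B,C,D,F,E,G,c,h], logical=[D,F,E,G,c,h,p,B,C]

Answer: 3 D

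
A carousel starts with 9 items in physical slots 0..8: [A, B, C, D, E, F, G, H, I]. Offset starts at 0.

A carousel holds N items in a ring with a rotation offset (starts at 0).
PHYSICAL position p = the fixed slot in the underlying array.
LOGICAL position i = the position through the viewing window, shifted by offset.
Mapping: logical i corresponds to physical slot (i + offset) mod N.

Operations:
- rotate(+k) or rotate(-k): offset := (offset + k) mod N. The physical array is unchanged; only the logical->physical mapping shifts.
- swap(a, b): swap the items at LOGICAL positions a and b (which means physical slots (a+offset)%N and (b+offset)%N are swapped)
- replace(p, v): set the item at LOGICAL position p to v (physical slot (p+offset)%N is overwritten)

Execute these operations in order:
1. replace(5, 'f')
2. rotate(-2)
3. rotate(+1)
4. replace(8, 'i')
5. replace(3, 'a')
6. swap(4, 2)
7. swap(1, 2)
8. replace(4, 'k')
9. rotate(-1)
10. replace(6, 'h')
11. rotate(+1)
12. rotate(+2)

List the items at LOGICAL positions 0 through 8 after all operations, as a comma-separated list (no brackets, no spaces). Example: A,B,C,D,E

Answer: A,a,k,h,f,G,i,I,D

Derivation:
After op 1 (replace(5, 'f')): offset=0, physical=[A,B,C,D,E,f,G,H,I], logical=[A,B,C,D,E,f,G,H,I]
After op 2 (rotate(-2)): offset=7, physical=[A,B,C,D,E,f,G,H,I], logical=[H,I,A,B,C,D,E,f,G]
After op 3 (rotate(+1)): offset=8, physical=[A,B,C,D,E,f,G,H,I], logical=[I,A,B,C,D,E,f,G,H]
After op 4 (replace(8, 'i')): offset=8, physical=[A,B,C,D,E,f,G,i,I], logical=[I,A,B,C,D,E,f,G,i]
After op 5 (replace(3, 'a')): offset=8, physical=[A,B,a,D,E,f,G,i,I], logical=[I,A,B,a,D,E,f,G,i]
After op 6 (swap(4, 2)): offset=8, physical=[A,D,a,B,E,f,G,i,I], logical=[I,A,D,a,B,E,f,G,i]
After op 7 (swap(1, 2)): offset=8, physical=[D,A,a,B,E,f,G,i,I], logical=[I,D,A,a,B,E,f,G,i]
After op 8 (replace(4, 'k')): offset=8, physical=[D,A,a,k,E,f,G,i,I], logical=[I,D,A,a,k,E,f,G,i]
After op 9 (rotate(-1)): offset=7, physical=[D,A,a,k,E,f,G,i,I], logical=[i,I,D,A,a,k,E,f,G]
After op 10 (replace(6, 'h')): offset=7, physical=[D,A,a,k,h,f,G,i,I], logical=[i,I,D,A,a,k,h,f,G]
After op 11 (rotate(+1)): offset=8, physical=[D,A,a,k,h,f,G,i,I], logical=[I,D,A,a,k,h,f,G,i]
After op 12 (rotate(+2)): offset=1, physical=[D,A,a,k,h,f,G,i,I], logical=[A,a,k,h,f,G,i,I,D]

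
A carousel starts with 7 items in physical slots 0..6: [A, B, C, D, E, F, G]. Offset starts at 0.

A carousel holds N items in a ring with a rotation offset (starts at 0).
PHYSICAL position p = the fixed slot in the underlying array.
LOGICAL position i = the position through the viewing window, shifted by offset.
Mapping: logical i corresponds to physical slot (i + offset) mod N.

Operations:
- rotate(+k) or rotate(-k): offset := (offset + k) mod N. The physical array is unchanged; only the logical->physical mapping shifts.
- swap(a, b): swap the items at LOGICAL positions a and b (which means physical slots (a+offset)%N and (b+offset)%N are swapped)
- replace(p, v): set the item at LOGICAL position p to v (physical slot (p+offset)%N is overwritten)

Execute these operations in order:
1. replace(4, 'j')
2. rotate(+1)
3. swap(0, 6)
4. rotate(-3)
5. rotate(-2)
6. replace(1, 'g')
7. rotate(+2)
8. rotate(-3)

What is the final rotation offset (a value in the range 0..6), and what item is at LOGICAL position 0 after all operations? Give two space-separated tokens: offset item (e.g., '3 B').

After op 1 (replace(4, 'j')): offset=0, physical=[A,B,C,D,j,F,G], logical=[A,B,C,D,j,F,G]
After op 2 (rotate(+1)): offset=1, physical=[A,B,C,D,j,F,G], logical=[B,C,D,j,F,G,A]
After op 3 (swap(0, 6)): offset=1, physical=[B,A,C,D,j,F,G], logical=[A,C,D,j,F,G,B]
After op 4 (rotate(-3)): offset=5, physical=[B,A,C,D,j,F,G], logical=[F,G,B,A,C,D,j]
After op 5 (rotate(-2)): offset=3, physical=[B,A,C,D,j,F,G], logical=[D,j,F,G,B,A,C]
After op 6 (replace(1, 'g')): offset=3, physical=[B,A,C,D,g,F,G], logical=[D,g,F,G,B,A,C]
After op 7 (rotate(+2)): offset=5, physical=[B,A,C,D,g,F,G], logical=[F,G,B,A,C,D,g]
After op 8 (rotate(-3)): offset=2, physical=[B,A,C,D,g,F,G], logical=[C,D,g,F,G,B,A]

Answer: 2 C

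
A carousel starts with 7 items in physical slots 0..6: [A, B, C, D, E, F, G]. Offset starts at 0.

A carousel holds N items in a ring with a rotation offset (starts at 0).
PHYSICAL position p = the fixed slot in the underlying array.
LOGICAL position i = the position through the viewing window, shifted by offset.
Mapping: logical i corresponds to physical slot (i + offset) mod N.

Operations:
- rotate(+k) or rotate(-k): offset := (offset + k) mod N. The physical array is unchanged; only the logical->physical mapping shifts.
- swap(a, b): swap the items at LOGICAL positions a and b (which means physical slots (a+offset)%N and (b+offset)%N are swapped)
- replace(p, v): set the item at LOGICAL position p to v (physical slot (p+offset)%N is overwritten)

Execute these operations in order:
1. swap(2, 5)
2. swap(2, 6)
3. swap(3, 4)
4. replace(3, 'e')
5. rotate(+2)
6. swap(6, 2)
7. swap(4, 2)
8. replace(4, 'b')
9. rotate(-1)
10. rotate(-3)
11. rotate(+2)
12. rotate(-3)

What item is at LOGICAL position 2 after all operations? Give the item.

Answer: b

Derivation:
After op 1 (swap(2, 5)): offset=0, physical=[A,B,F,D,E,C,G], logical=[A,B,F,D,E,C,G]
After op 2 (swap(2, 6)): offset=0, physical=[A,B,G,D,E,C,F], logical=[A,B,G,D,E,C,F]
After op 3 (swap(3, 4)): offset=0, physical=[A,B,G,E,D,C,F], logical=[A,B,G,E,D,C,F]
After op 4 (replace(3, 'e')): offset=0, physical=[A,B,G,e,D,C,F], logical=[A,B,G,e,D,C,F]
After op 5 (rotate(+2)): offset=2, physical=[A,B,G,e,D,C,F], logical=[G,e,D,C,F,A,B]
After op 6 (swap(6, 2)): offset=2, physical=[A,D,G,e,B,C,F], logical=[G,e,B,C,F,A,D]
After op 7 (swap(4, 2)): offset=2, physical=[A,D,G,e,F,C,B], logical=[G,e,F,C,B,A,D]
After op 8 (replace(4, 'b')): offset=2, physical=[A,D,G,e,F,C,b], logical=[G,e,F,C,b,A,D]
After op 9 (rotate(-1)): offset=1, physical=[A,D,G,e,F,C,b], logical=[D,G,e,F,C,b,A]
After op 10 (rotate(-3)): offset=5, physical=[A,D,G,e,F,C,b], logical=[C,b,A,D,G,e,F]
After op 11 (rotate(+2)): offset=0, physical=[A,D,G,e,F,C,b], logical=[A,D,G,e,F,C,b]
After op 12 (rotate(-3)): offset=4, physical=[A,D,G,e,F,C,b], logical=[F,C,b,A,D,G,e]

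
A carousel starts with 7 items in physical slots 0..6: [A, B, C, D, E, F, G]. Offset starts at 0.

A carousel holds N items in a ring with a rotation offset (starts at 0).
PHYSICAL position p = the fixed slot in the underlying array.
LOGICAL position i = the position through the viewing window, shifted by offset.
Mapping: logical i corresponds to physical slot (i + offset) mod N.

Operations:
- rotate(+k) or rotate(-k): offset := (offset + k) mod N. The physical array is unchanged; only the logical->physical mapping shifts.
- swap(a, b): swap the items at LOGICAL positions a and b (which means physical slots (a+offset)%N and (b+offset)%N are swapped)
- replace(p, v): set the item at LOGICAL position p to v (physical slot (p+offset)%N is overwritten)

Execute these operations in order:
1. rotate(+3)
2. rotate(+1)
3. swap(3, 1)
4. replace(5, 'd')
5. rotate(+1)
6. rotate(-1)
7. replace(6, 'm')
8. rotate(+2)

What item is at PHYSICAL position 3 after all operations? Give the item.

Answer: m

Derivation:
After op 1 (rotate(+3)): offset=3, physical=[A,B,C,D,E,F,G], logical=[D,E,F,G,A,B,C]
After op 2 (rotate(+1)): offset=4, physical=[A,B,C,D,E,F,G], logical=[E,F,G,A,B,C,D]
After op 3 (swap(3, 1)): offset=4, physical=[F,B,C,D,E,A,G], logical=[E,A,G,F,B,C,D]
After op 4 (replace(5, 'd')): offset=4, physical=[F,B,d,D,E,A,G], logical=[E,A,G,F,B,d,D]
After op 5 (rotate(+1)): offset=5, physical=[F,B,d,D,E,A,G], logical=[A,G,F,B,d,D,E]
After op 6 (rotate(-1)): offset=4, physical=[F,B,d,D,E,A,G], logical=[E,A,G,F,B,d,D]
After op 7 (replace(6, 'm')): offset=4, physical=[F,B,d,m,E,A,G], logical=[E,A,G,F,B,d,m]
After op 8 (rotate(+2)): offset=6, physical=[F,B,d,m,E,A,G], logical=[G,F,B,d,m,E,A]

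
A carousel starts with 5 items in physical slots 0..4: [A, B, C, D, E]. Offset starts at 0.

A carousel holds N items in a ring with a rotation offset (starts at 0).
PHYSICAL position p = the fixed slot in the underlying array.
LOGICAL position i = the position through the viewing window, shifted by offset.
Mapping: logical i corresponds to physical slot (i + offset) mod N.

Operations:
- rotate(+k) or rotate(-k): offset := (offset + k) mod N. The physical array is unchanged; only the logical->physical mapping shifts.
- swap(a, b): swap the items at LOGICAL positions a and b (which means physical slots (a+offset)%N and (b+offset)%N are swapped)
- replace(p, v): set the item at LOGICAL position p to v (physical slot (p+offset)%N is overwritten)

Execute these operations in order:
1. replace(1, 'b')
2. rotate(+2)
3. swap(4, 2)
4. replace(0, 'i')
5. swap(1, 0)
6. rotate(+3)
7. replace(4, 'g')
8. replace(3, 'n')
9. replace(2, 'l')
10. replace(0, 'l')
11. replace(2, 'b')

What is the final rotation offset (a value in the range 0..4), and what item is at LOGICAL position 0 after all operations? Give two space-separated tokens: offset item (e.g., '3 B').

Answer: 0 l

Derivation:
After op 1 (replace(1, 'b')): offset=0, physical=[A,b,C,D,E], logical=[A,b,C,D,E]
After op 2 (rotate(+2)): offset=2, physical=[A,b,C,D,E], logical=[C,D,E,A,b]
After op 3 (swap(4, 2)): offset=2, physical=[A,E,C,D,b], logical=[C,D,b,A,E]
After op 4 (replace(0, 'i')): offset=2, physical=[A,E,i,D,b], logical=[i,D,b,A,E]
After op 5 (swap(1, 0)): offset=2, physical=[A,E,D,i,b], logical=[D,i,b,A,E]
After op 6 (rotate(+3)): offset=0, physical=[A,E,D,i,b], logical=[A,E,D,i,b]
After op 7 (replace(4, 'g')): offset=0, physical=[A,E,D,i,g], logical=[A,E,D,i,g]
After op 8 (replace(3, 'n')): offset=0, physical=[A,E,D,n,g], logical=[A,E,D,n,g]
After op 9 (replace(2, 'l')): offset=0, physical=[A,E,l,n,g], logical=[A,E,l,n,g]
After op 10 (replace(0, 'l')): offset=0, physical=[l,E,l,n,g], logical=[l,E,l,n,g]
After op 11 (replace(2, 'b')): offset=0, physical=[l,E,b,n,g], logical=[l,E,b,n,g]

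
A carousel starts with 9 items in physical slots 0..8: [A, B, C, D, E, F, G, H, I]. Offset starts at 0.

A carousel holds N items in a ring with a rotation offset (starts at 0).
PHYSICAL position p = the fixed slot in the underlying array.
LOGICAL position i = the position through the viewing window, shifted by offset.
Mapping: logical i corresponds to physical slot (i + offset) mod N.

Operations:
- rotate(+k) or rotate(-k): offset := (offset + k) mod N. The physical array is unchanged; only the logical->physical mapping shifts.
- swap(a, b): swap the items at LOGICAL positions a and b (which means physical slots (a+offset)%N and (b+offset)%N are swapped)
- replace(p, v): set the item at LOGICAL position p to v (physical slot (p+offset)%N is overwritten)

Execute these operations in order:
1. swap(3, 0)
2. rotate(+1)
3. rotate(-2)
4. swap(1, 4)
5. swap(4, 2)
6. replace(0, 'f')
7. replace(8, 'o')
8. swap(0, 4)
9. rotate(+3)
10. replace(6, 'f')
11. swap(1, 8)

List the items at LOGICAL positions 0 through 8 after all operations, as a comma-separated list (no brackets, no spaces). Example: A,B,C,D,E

After op 1 (swap(3, 0)): offset=0, physical=[D,B,C,A,E,F,G,H,I], logical=[D,B,C,A,E,F,G,H,I]
After op 2 (rotate(+1)): offset=1, physical=[D,B,C,A,E,F,G,H,I], logical=[B,C,A,E,F,G,H,I,D]
After op 3 (rotate(-2)): offset=8, physical=[D,B,C,A,E,F,G,H,I], logical=[I,D,B,C,A,E,F,G,H]
After op 4 (swap(1, 4)): offset=8, physical=[A,B,C,D,E,F,G,H,I], logical=[I,A,B,C,D,E,F,G,H]
After op 5 (swap(4, 2)): offset=8, physical=[A,D,C,B,E,F,G,H,I], logical=[I,A,D,C,B,E,F,G,H]
After op 6 (replace(0, 'f')): offset=8, physical=[A,D,C,B,E,F,G,H,f], logical=[f,A,D,C,B,E,F,G,H]
After op 7 (replace(8, 'o')): offset=8, physical=[A,D,C,B,E,F,G,o,f], logical=[f,A,D,C,B,E,F,G,o]
After op 8 (swap(0, 4)): offset=8, physical=[A,D,C,f,E,F,G,o,B], logical=[B,A,D,C,f,E,F,G,o]
After op 9 (rotate(+3)): offset=2, physical=[A,D,C,f,E,F,G,o,B], logical=[C,f,E,F,G,o,B,A,D]
After op 10 (replace(6, 'f')): offset=2, physical=[A,D,C,f,E,F,G,o,f], logical=[C,f,E,F,G,o,f,A,D]
After op 11 (swap(1, 8)): offset=2, physical=[A,f,C,D,E,F,G,o,f], logical=[C,D,E,F,G,o,f,A,f]

Answer: C,D,E,F,G,o,f,A,f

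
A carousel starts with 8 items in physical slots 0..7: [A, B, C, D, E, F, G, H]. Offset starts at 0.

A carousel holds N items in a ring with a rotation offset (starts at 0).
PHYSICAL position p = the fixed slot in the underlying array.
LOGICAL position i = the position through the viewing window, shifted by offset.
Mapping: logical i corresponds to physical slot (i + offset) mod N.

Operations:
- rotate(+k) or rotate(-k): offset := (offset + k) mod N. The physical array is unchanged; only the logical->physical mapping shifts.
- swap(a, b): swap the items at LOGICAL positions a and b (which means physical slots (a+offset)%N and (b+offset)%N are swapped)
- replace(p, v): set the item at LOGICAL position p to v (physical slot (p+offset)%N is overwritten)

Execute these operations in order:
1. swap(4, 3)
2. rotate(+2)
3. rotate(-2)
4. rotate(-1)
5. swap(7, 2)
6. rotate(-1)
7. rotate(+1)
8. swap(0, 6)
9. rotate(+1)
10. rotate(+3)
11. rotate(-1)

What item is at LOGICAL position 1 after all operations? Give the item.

Answer: E

Derivation:
After op 1 (swap(4, 3)): offset=0, physical=[A,B,C,E,D,F,G,H], logical=[A,B,C,E,D,F,G,H]
After op 2 (rotate(+2)): offset=2, physical=[A,B,C,E,D,F,G,H], logical=[C,E,D,F,G,H,A,B]
After op 3 (rotate(-2)): offset=0, physical=[A,B,C,E,D,F,G,H], logical=[A,B,C,E,D,F,G,H]
After op 4 (rotate(-1)): offset=7, physical=[A,B,C,E,D,F,G,H], logical=[H,A,B,C,E,D,F,G]
After op 5 (swap(7, 2)): offset=7, physical=[A,G,C,E,D,F,B,H], logical=[H,A,G,C,E,D,F,B]
After op 6 (rotate(-1)): offset=6, physical=[A,G,C,E,D,F,B,H], logical=[B,H,A,G,C,E,D,F]
After op 7 (rotate(+1)): offset=7, physical=[A,G,C,E,D,F,B,H], logical=[H,A,G,C,E,D,F,B]
After op 8 (swap(0, 6)): offset=7, physical=[A,G,C,E,D,H,B,F], logical=[F,A,G,C,E,D,H,B]
After op 9 (rotate(+1)): offset=0, physical=[A,G,C,E,D,H,B,F], logical=[A,G,C,E,D,H,B,F]
After op 10 (rotate(+3)): offset=3, physical=[A,G,C,E,D,H,B,F], logical=[E,D,H,B,F,A,G,C]
After op 11 (rotate(-1)): offset=2, physical=[A,G,C,E,D,H,B,F], logical=[C,E,D,H,B,F,A,G]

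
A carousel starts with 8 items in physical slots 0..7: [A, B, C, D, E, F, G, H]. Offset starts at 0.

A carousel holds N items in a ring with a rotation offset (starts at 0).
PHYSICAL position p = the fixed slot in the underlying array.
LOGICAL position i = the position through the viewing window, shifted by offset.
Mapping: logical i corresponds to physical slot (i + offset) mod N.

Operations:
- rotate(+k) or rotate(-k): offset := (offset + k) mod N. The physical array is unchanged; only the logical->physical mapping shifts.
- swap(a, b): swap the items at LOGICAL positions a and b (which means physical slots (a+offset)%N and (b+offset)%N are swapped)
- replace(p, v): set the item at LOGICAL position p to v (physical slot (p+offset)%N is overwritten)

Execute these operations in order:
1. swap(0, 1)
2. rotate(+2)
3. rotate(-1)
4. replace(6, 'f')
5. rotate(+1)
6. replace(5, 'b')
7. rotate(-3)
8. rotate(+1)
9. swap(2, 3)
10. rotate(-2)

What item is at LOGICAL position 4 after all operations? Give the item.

Answer: D

Derivation:
After op 1 (swap(0, 1)): offset=0, physical=[B,A,C,D,E,F,G,H], logical=[B,A,C,D,E,F,G,H]
After op 2 (rotate(+2)): offset=2, physical=[B,A,C,D,E,F,G,H], logical=[C,D,E,F,G,H,B,A]
After op 3 (rotate(-1)): offset=1, physical=[B,A,C,D,E,F,G,H], logical=[A,C,D,E,F,G,H,B]
After op 4 (replace(6, 'f')): offset=1, physical=[B,A,C,D,E,F,G,f], logical=[A,C,D,E,F,G,f,B]
After op 5 (rotate(+1)): offset=2, physical=[B,A,C,D,E,F,G,f], logical=[C,D,E,F,G,f,B,A]
After op 6 (replace(5, 'b')): offset=2, physical=[B,A,C,D,E,F,G,b], logical=[C,D,E,F,G,b,B,A]
After op 7 (rotate(-3)): offset=7, physical=[B,A,C,D,E,F,G,b], logical=[b,B,A,C,D,E,F,G]
After op 8 (rotate(+1)): offset=0, physical=[B,A,C,D,E,F,G,b], logical=[B,A,C,D,E,F,G,b]
After op 9 (swap(2, 3)): offset=0, physical=[B,A,D,C,E,F,G,b], logical=[B,A,D,C,E,F,G,b]
After op 10 (rotate(-2)): offset=6, physical=[B,A,D,C,E,F,G,b], logical=[G,b,B,A,D,C,E,F]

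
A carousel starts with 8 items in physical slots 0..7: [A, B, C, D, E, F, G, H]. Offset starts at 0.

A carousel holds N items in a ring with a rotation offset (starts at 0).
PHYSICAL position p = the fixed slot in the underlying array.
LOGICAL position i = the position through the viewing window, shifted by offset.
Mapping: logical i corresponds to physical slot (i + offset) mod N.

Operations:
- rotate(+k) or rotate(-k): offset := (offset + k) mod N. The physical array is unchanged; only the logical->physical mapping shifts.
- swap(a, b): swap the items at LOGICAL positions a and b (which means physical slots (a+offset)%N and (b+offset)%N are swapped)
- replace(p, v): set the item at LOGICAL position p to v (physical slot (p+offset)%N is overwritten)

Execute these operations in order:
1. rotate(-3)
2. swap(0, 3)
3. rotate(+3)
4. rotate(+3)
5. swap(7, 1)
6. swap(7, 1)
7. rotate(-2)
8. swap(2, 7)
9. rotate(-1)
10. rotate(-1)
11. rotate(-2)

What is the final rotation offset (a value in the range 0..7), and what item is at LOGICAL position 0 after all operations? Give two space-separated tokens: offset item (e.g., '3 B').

After op 1 (rotate(-3)): offset=5, physical=[A,B,C,D,E,F,G,H], logical=[F,G,H,A,B,C,D,E]
After op 2 (swap(0, 3)): offset=5, physical=[F,B,C,D,E,A,G,H], logical=[A,G,H,F,B,C,D,E]
After op 3 (rotate(+3)): offset=0, physical=[F,B,C,D,E,A,G,H], logical=[F,B,C,D,E,A,G,H]
After op 4 (rotate(+3)): offset=3, physical=[F,B,C,D,E,A,G,H], logical=[D,E,A,G,H,F,B,C]
After op 5 (swap(7, 1)): offset=3, physical=[F,B,E,D,C,A,G,H], logical=[D,C,A,G,H,F,B,E]
After op 6 (swap(7, 1)): offset=3, physical=[F,B,C,D,E,A,G,H], logical=[D,E,A,G,H,F,B,C]
After op 7 (rotate(-2)): offset=1, physical=[F,B,C,D,E,A,G,H], logical=[B,C,D,E,A,G,H,F]
After op 8 (swap(2, 7)): offset=1, physical=[D,B,C,F,E,A,G,H], logical=[B,C,F,E,A,G,H,D]
After op 9 (rotate(-1)): offset=0, physical=[D,B,C,F,E,A,G,H], logical=[D,B,C,F,E,A,G,H]
After op 10 (rotate(-1)): offset=7, physical=[D,B,C,F,E,A,G,H], logical=[H,D,B,C,F,E,A,G]
After op 11 (rotate(-2)): offset=5, physical=[D,B,C,F,E,A,G,H], logical=[A,G,H,D,B,C,F,E]

Answer: 5 A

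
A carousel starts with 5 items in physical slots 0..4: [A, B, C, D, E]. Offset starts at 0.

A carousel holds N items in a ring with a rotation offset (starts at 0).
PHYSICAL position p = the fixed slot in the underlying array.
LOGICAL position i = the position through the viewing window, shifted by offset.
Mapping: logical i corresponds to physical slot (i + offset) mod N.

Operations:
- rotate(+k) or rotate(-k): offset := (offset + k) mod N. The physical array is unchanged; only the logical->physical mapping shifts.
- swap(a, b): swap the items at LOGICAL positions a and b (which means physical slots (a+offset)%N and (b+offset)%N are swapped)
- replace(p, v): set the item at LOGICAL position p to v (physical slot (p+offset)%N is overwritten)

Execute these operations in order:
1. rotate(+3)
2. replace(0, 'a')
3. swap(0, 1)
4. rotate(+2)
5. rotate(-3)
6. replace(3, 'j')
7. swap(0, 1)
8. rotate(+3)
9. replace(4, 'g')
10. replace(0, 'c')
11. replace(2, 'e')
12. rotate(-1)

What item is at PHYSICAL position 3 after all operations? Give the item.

Answer: C

Derivation:
After op 1 (rotate(+3)): offset=3, physical=[A,B,C,D,E], logical=[D,E,A,B,C]
After op 2 (replace(0, 'a')): offset=3, physical=[A,B,C,a,E], logical=[a,E,A,B,C]
After op 3 (swap(0, 1)): offset=3, physical=[A,B,C,E,a], logical=[E,a,A,B,C]
After op 4 (rotate(+2)): offset=0, physical=[A,B,C,E,a], logical=[A,B,C,E,a]
After op 5 (rotate(-3)): offset=2, physical=[A,B,C,E,a], logical=[C,E,a,A,B]
After op 6 (replace(3, 'j')): offset=2, physical=[j,B,C,E,a], logical=[C,E,a,j,B]
After op 7 (swap(0, 1)): offset=2, physical=[j,B,E,C,a], logical=[E,C,a,j,B]
After op 8 (rotate(+3)): offset=0, physical=[j,B,E,C,a], logical=[j,B,E,C,a]
After op 9 (replace(4, 'g')): offset=0, physical=[j,B,E,C,g], logical=[j,B,E,C,g]
After op 10 (replace(0, 'c')): offset=0, physical=[c,B,E,C,g], logical=[c,B,E,C,g]
After op 11 (replace(2, 'e')): offset=0, physical=[c,B,e,C,g], logical=[c,B,e,C,g]
After op 12 (rotate(-1)): offset=4, physical=[c,B,e,C,g], logical=[g,c,B,e,C]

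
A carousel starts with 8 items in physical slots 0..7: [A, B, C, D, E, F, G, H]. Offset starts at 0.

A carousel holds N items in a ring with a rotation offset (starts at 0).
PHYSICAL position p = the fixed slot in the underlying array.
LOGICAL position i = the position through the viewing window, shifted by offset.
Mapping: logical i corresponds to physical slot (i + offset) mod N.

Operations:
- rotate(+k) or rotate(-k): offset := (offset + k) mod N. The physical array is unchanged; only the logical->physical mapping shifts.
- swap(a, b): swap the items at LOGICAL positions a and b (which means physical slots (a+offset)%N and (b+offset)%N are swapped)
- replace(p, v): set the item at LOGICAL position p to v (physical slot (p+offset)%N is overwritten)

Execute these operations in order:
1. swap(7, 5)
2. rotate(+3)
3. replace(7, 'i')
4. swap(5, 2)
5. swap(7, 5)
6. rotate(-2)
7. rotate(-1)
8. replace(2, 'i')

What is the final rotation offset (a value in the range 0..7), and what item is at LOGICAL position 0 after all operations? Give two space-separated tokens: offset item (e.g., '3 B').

After op 1 (swap(7, 5)): offset=0, physical=[A,B,C,D,E,H,G,F], logical=[A,B,C,D,E,H,G,F]
After op 2 (rotate(+3)): offset=3, physical=[A,B,C,D,E,H,G,F], logical=[D,E,H,G,F,A,B,C]
After op 3 (replace(7, 'i')): offset=3, physical=[A,B,i,D,E,H,G,F], logical=[D,E,H,G,F,A,B,i]
After op 4 (swap(5, 2)): offset=3, physical=[H,B,i,D,E,A,G,F], logical=[D,E,A,G,F,H,B,i]
After op 5 (swap(7, 5)): offset=3, physical=[i,B,H,D,E,A,G,F], logical=[D,E,A,G,F,i,B,H]
After op 6 (rotate(-2)): offset=1, physical=[i,B,H,D,E,A,G,F], logical=[B,H,D,E,A,G,F,i]
After op 7 (rotate(-1)): offset=0, physical=[i,B,H,D,E,A,G,F], logical=[i,B,H,D,E,A,G,F]
After op 8 (replace(2, 'i')): offset=0, physical=[i,B,i,D,E,A,G,F], logical=[i,B,i,D,E,A,G,F]

Answer: 0 i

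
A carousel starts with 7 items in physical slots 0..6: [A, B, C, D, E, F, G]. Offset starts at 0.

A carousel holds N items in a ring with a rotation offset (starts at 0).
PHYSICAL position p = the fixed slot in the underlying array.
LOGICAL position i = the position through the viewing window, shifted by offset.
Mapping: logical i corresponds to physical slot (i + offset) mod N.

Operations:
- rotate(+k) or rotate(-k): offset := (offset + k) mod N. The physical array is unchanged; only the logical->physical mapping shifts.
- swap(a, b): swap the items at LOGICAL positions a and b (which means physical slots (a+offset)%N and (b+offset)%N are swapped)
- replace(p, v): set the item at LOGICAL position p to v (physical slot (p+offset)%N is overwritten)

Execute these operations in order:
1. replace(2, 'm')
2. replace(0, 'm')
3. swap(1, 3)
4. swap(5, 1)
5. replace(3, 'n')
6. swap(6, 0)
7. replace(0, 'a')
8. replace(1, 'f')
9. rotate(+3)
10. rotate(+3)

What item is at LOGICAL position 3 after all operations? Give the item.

Answer: m

Derivation:
After op 1 (replace(2, 'm')): offset=0, physical=[A,B,m,D,E,F,G], logical=[A,B,m,D,E,F,G]
After op 2 (replace(0, 'm')): offset=0, physical=[m,B,m,D,E,F,G], logical=[m,B,m,D,E,F,G]
After op 3 (swap(1, 3)): offset=0, physical=[m,D,m,B,E,F,G], logical=[m,D,m,B,E,F,G]
After op 4 (swap(5, 1)): offset=0, physical=[m,F,m,B,E,D,G], logical=[m,F,m,B,E,D,G]
After op 5 (replace(3, 'n')): offset=0, physical=[m,F,m,n,E,D,G], logical=[m,F,m,n,E,D,G]
After op 6 (swap(6, 0)): offset=0, physical=[G,F,m,n,E,D,m], logical=[G,F,m,n,E,D,m]
After op 7 (replace(0, 'a')): offset=0, physical=[a,F,m,n,E,D,m], logical=[a,F,m,n,E,D,m]
After op 8 (replace(1, 'f')): offset=0, physical=[a,f,m,n,E,D,m], logical=[a,f,m,n,E,D,m]
After op 9 (rotate(+3)): offset=3, physical=[a,f,m,n,E,D,m], logical=[n,E,D,m,a,f,m]
After op 10 (rotate(+3)): offset=6, physical=[a,f,m,n,E,D,m], logical=[m,a,f,m,n,E,D]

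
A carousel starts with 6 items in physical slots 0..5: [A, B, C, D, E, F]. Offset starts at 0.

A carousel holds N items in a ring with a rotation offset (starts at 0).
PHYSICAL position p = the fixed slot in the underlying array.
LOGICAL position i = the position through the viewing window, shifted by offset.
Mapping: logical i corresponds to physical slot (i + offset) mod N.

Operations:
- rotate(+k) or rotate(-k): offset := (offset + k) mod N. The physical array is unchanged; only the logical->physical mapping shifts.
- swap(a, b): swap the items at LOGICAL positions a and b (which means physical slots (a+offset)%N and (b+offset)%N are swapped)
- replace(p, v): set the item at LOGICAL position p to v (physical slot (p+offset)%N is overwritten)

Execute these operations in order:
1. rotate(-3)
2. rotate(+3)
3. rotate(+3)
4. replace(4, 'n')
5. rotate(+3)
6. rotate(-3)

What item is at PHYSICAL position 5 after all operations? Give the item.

After op 1 (rotate(-3)): offset=3, physical=[A,B,C,D,E,F], logical=[D,E,F,A,B,C]
After op 2 (rotate(+3)): offset=0, physical=[A,B,C,D,E,F], logical=[A,B,C,D,E,F]
After op 3 (rotate(+3)): offset=3, physical=[A,B,C,D,E,F], logical=[D,E,F,A,B,C]
After op 4 (replace(4, 'n')): offset=3, physical=[A,n,C,D,E,F], logical=[D,E,F,A,n,C]
After op 5 (rotate(+3)): offset=0, physical=[A,n,C,D,E,F], logical=[A,n,C,D,E,F]
After op 6 (rotate(-3)): offset=3, physical=[A,n,C,D,E,F], logical=[D,E,F,A,n,C]

Answer: F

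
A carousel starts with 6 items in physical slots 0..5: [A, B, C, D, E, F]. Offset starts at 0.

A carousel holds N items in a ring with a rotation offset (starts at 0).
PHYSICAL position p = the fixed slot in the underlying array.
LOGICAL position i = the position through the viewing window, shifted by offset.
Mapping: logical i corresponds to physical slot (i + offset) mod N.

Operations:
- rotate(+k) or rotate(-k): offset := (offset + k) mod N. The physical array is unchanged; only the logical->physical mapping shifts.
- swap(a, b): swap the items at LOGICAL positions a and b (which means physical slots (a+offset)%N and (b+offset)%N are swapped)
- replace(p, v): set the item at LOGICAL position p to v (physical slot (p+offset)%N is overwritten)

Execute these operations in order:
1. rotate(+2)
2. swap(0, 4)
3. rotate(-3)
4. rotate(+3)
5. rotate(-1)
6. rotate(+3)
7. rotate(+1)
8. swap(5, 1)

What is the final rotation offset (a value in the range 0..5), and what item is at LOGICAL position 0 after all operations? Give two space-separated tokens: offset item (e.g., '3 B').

Answer: 5 F

Derivation:
After op 1 (rotate(+2)): offset=2, physical=[A,B,C,D,E,F], logical=[C,D,E,F,A,B]
After op 2 (swap(0, 4)): offset=2, physical=[C,B,A,D,E,F], logical=[A,D,E,F,C,B]
After op 3 (rotate(-3)): offset=5, physical=[C,B,A,D,E,F], logical=[F,C,B,A,D,E]
After op 4 (rotate(+3)): offset=2, physical=[C,B,A,D,E,F], logical=[A,D,E,F,C,B]
After op 5 (rotate(-1)): offset=1, physical=[C,B,A,D,E,F], logical=[B,A,D,E,F,C]
After op 6 (rotate(+3)): offset=4, physical=[C,B,A,D,E,F], logical=[E,F,C,B,A,D]
After op 7 (rotate(+1)): offset=5, physical=[C,B,A,D,E,F], logical=[F,C,B,A,D,E]
After op 8 (swap(5, 1)): offset=5, physical=[E,B,A,D,C,F], logical=[F,E,B,A,D,C]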